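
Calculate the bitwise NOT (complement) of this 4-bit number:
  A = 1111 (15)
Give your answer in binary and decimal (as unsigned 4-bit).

Flip each bit (0->1, 1->0):
  1111
  0000

Answer: 0000 (0)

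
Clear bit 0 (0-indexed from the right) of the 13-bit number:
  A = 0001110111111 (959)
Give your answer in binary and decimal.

Mask = ~(1 << 0) = 1111111111110
Bit 0 of A is 1, so AND-ing with the mask clears it to 0.
  0001110111111
& 1111111111110
---------------
  0001110111110

Answer: 0001110111110 (958)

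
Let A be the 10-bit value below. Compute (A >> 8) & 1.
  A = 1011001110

Bit 8 is the 9th from the right.
  1011001110
   ^
That bit is 0.

Answer: 0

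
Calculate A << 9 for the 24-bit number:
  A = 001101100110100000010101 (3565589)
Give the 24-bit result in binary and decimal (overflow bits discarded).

Shift left by 9: drop the top 9 bit(s), append 9 zero(s) on the right.
  001101100110100000010101  ->  discard [001101100], keep [110100000010101], append 000000000
= 110100000010101000000000

Answer: 110100000010101000000000 (13642240)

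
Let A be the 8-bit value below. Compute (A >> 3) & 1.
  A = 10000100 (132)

Bit 3 is the 4th from the right.
  10000100
      ^
That bit is 0.

Answer: 0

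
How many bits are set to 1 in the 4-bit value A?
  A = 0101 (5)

0101
1-bits at positions (from bit 0 = LSB): 0, 2
Count = 2

Answer: 2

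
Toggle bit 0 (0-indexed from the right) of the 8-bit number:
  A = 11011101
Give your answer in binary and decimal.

Mask = 1 << 0 = 00000001
Bit 0 of A is 1; XOR with the mask flips it to 0.
  11011101
^ 00000001
----------
  11011100

Answer: 11011100 (220)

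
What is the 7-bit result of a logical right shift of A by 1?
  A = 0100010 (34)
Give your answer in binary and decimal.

Logical shift right by 1: drop the bottom 1 bit(s), prepend 1 zero(s) on the left.
  0100010  ->  keep [010001], discard [0], prepend 0
= 0010001

Answer: 0010001 (17)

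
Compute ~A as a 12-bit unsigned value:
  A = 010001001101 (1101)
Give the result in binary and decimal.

Flip each bit (0->1, 1->0):
  010001001101
  101110110010

Answer: 101110110010 (2994)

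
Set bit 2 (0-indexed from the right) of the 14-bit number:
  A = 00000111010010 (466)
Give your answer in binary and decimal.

Mask = 1 << 2 = 00000000000100
Bit 2 of A is 0, so OR-ing with the mask flips it to 1.
  00000111010010
| 00000000000100
----------------
  00000111010110

Answer: 00000111010110 (470)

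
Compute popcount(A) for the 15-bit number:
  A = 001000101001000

001000101001000
1-bits at positions (from bit 0 = LSB): 3, 6, 8, 12
Count = 4

Answer: 4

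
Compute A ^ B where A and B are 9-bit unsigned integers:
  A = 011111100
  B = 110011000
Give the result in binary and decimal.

Apply ^ to each column (1 where bits differ):
  011111100
^ 110011000
-----------
  101100100

Answer: 101100100 (356)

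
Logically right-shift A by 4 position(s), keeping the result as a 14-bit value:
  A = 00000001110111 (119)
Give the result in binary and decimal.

Logical shift right by 4: drop the bottom 4 bit(s), prepend 4 zero(s) on the left.
  00000001110111  ->  keep [0000000111], discard [0111], prepend 0000
= 00000000000111

Answer: 00000000000111 (7)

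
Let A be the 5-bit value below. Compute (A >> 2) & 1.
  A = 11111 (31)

Bit 2 is the 3rd from the right.
  11111
    ^
That bit is 1.

Answer: 1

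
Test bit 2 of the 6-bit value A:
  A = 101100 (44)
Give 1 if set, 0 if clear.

Bit 2 is the 3rd from the right.
  101100
     ^
That bit is 1.

Answer: 1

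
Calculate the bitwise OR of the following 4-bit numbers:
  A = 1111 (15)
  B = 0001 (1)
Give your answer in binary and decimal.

Apply | to each column (1 where either bit is 1):
  1111
| 0001
------
  1111

Answer: 1111 (15)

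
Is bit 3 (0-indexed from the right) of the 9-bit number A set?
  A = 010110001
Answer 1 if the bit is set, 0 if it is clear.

Bit 3 is the 4th from the right.
  010110001
       ^
That bit is 0.

Answer: 0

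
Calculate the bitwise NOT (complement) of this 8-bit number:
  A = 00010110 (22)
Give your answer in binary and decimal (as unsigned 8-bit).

Flip each bit (0->1, 1->0):
  00010110
  11101001

Answer: 11101001 (233)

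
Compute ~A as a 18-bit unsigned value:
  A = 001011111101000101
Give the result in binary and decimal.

Flip each bit (0->1, 1->0):
  001011111101000101
  110100000010111010

Answer: 110100000010111010 (213178)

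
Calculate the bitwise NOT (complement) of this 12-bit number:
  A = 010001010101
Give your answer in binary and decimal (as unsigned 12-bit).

Flip each bit (0->1, 1->0):
  010001010101
  101110101010

Answer: 101110101010 (2986)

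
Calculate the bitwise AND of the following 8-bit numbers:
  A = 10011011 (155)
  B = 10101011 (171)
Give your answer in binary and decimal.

Apply & to each column (1 only where both bits are 1):
  10011011
& 10101011
----------
  10001011

Answer: 10001011 (139)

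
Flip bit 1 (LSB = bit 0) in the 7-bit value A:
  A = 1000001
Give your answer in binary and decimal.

Mask = 1 << 1 = 0000010
Bit 1 of A is 0; XOR with the mask flips it to 1.
  1000001
^ 0000010
---------
  1000011

Answer: 1000011 (67)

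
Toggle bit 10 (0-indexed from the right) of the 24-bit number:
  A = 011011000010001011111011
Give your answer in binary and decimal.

Mask = 1 << 10 = 000000000000010000000000
Bit 10 of A is 0; XOR with the mask flips it to 1.
  011011000010001011111011
^ 000000000000010000000000
--------------------------
  011011000010011011111011

Answer: 011011000010011011111011 (7087867)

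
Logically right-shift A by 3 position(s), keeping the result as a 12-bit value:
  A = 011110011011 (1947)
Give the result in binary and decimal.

Logical shift right by 3: drop the bottom 3 bit(s), prepend 3 zero(s) on the left.
  011110011011  ->  keep [011110011], discard [011], prepend 000
= 000011110011

Answer: 000011110011 (243)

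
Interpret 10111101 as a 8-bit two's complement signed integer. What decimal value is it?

MSB is 1, so the value is negative. Find the magnitude:
1. Invert bits:  01000010
2. Add 1:        01000011  = 67
3. Apply sign:   -67

Answer: -67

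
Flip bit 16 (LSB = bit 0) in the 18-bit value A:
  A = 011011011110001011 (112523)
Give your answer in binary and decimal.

Mask = 1 << 16 = 010000000000000000
Bit 16 of A is 1; XOR with the mask flips it to 0.
  011011011110001011
^ 010000000000000000
--------------------
  001011011110001011

Answer: 001011011110001011 (46987)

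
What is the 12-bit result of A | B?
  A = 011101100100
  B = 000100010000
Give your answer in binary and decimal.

Apply | to each column (1 where either bit is 1):
  011101100100
| 000100010000
--------------
  011101110100

Answer: 011101110100 (1908)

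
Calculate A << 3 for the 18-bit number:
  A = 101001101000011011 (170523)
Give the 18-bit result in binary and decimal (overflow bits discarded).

Shift left by 3: drop the top 3 bit(s), append 3 zero(s) on the right.
  101001101000011011  ->  discard [101], keep [001101000011011], append 000
= 001101000011011000

Answer: 001101000011011000 (53464)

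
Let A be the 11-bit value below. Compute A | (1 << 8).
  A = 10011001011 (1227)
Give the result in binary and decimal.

Mask = 1 << 8 = 00100000000
Bit 8 of A is 0, so OR-ing with the mask flips it to 1.
  10011001011
| 00100000000
-------------
  10111001011

Answer: 10111001011 (1483)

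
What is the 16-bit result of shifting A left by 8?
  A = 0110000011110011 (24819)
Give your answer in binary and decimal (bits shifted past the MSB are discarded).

Shift left by 8: drop the top 8 bit(s), append 8 zero(s) on the right.
  0110000011110011  ->  discard [01100000], keep [11110011], append 00000000
= 1111001100000000

Answer: 1111001100000000 (62208)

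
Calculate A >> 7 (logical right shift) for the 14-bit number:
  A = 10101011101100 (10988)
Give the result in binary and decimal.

Logical shift right by 7: drop the bottom 7 bit(s), prepend 7 zero(s) on the left.
  10101011101100  ->  keep [1010101], discard [1101100], prepend 0000000
= 00000001010101

Answer: 00000001010101 (85)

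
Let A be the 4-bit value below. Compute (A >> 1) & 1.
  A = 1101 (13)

Bit 1 is the 2nd from the right.
  1101
    ^
That bit is 0.

Answer: 0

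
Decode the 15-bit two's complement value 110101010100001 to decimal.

MSB is 1, so the value is negative. Find the magnitude:
1. Invert bits:  001010101011110
2. Add 1:        001010101011111  = 5471
3. Apply sign:   -5471

Answer: -5471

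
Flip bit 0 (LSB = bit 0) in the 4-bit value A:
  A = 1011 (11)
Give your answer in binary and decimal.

Mask = 1 << 0 = 0001
Bit 0 of A is 1; XOR with the mask flips it to 0.
  1011
^ 0001
------
  1010

Answer: 1010 (10)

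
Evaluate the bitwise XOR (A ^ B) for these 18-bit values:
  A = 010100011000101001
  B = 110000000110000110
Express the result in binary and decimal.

Apply ^ to each column (1 where bits differ):
  010100011000101001
^ 110000000110000110
--------------------
  100100011110101111

Answer: 100100011110101111 (149423)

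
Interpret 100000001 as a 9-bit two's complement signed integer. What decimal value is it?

MSB is 1, so the value is negative. Find the magnitude:
1. Invert bits:  011111110
2. Add 1:        011111111  = 255
3. Apply sign:   -255

Answer: -255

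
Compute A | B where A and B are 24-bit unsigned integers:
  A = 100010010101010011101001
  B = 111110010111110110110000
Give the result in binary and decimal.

Apply | to each column (1 where either bit is 1):
  100010010101010011101001
| 111110010111110110110000
--------------------------
  111110010111110111111001

Answer: 111110010111110111111001 (16350713)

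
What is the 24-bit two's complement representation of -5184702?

1. Binary of +5184702:  010011110001110010111110
2. Invert bits:     101100001110001101000001
3. Add 1:           101100001110001101000010

Answer: 101100001110001101000010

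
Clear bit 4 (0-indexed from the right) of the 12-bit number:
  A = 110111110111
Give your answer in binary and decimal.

Mask = ~(1 << 4) = 111111101111
Bit 4 of A is 1, so AND-ing with the mask clears it to 0.
  110111110111
& 111111101111
--------------
  110111100111

Answer: 110111100111 (3559)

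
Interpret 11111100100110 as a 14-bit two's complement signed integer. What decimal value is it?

MSB is 1, so the value is negative. Find the magnitude:
1. Invert bits:  00000011011001
2. Add 1:        00000011011010  = 218
3. Apply sign:   -218

Answer: -218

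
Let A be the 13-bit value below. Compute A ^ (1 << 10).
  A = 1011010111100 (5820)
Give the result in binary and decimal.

Mask = 1 << 10 = 0010000000000
Bit 10 of A is 1; XOR with the mask flips it to 0.
  1011010111100
^ 0010000000000
---------------
  1001010111100

Answer: 1001010111100 (4796)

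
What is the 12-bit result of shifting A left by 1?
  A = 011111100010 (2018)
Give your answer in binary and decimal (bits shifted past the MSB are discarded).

Shift left by 1: drop the top 1 bit(s), append 1 zero(s) on the right.
  011111100010  ->  discard [0], keep [11111100010], append 0
= 111111000100

Answer: 111111000100 (4036)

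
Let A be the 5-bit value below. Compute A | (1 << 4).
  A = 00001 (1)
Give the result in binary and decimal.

Mask = 1 << 4 = 10000
Bit 4 of A is 0, so OR-ing with the mask flips it to 1.
  00001
| 10000
-------
  10001

Answer: 10001 (17)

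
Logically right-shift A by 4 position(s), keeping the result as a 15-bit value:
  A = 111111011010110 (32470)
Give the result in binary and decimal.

Logical shift right by 4: drop the bottom 4 bit(s), prepend 4 zero(s) on the left.
  111111011010110  ->  keep [11111101101], discard [0110], prepend 0000
= 000011111101101

Answer: 000011111101101 (2029)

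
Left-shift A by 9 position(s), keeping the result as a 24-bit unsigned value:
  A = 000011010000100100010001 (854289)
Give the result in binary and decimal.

Shift left by 9: drop the top 9 bit(s), append 9 zero(s) on the right.
  000011010000100100010001  ->  discard [000011010], keep [000100100010001], append 000000000
= 000100100010001000000000

Answer: 000100100010001000000000 (1188352)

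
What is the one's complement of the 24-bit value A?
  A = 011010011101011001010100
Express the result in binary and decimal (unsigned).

Flip each bit (0->1, 1->0):
  011010011101011001010100
  100101100010100110101011

Answer: 100101100010100110101011 (9841067)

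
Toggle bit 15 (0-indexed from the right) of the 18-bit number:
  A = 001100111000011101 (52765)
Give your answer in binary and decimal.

Mask = 1 << 15 = 001000000000000000
Bit 15 of A is 1; XOR with the mask flips it to 0.
  001100111000011101
^ 001000000000000000
--------------------
  000100111000011101

Answer: 000100111000011101 (19997)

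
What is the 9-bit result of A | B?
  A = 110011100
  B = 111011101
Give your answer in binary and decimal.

Apply | to each column (1 where either bit is 1):
  110011100
| 111011101
-----------
  111011101

Answer: 111011101 (477)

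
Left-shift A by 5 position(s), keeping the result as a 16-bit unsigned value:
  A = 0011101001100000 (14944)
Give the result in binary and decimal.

Shift left by 5: drop the top 5 bit(s), append 5 zero(s) on the right.
  0011101001100000  ->  discard [00111], keep [01001100000], append 00000
= 0100110000000000

Answer: 0100110000000000 (19456)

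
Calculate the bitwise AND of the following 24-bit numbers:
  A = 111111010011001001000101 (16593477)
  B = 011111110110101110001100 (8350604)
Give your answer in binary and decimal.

Apply & to each column (1 only where both bits are 1):
  111111010011001001000101
& 011111110110101110001100
--------------------------
  011111010010001000000100

Answer: 011111010010001000000100 (8200708)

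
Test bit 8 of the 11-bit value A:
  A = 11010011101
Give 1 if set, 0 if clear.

Bit 8 is the 9th from the right.
  11010011101
    ^
That bit is 0.

Answer: 0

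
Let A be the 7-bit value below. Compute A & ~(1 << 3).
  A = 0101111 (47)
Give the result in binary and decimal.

Mask = ~(1 << 3) = 1110111
Bit 3 of A is 1, so AND-ing with the mask clears it to 0.
  0101111
& 1110111
---------
  0100111

Answer: 0100111 (39)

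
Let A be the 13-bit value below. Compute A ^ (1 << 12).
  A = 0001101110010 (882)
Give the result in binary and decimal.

Mask = 1 << 12 = 1000000000000
Bit 12 of A is 0; XOR with the mask flips it to 1.
  0001101110010
^ 1000000000000
---------------
  1001101110010

Answer: 1001101110010 (4978)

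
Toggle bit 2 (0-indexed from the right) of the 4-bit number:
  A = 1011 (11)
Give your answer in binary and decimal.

Mask = 1 << 2 = 0100
Bit 2 of A is 0; XOR with the mask flips it to 1.
  1011
^ 0100
------
  1111

Answer: 1111 (15)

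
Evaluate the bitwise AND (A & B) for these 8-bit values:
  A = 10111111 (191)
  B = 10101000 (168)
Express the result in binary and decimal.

Apply & to each column (1 only where both bits are 1):
  10111111
& 10101000
----------
  10101000

Answer: 10101000 (168)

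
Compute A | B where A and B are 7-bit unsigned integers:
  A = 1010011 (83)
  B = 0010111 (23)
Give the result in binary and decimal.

Apply | to each column (1 where either bit is 1):
  1010011
| 0010111
---------
  1010111

Answer: 1010111 (87)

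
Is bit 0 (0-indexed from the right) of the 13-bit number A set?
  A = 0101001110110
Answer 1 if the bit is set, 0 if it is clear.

Bit 0 is the 1st from the right.
  0101001110110
              ^
That bit is 0.

Answer: 0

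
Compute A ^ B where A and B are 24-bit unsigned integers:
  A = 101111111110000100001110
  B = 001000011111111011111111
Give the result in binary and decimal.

Apply ^ to each column (1 where bits differ):
  101111111110000100001110
^ 001000011111111011111111
--------------------------
  100111100001111111110001

Answer: 100111100001111111110001 (10362865)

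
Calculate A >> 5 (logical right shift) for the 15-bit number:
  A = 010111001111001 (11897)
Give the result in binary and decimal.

Logical shift right by 5: drop the bottom 5 bit(s), prepend 5 zero(s) on the left.
  010111001111001  ->  keep [0101110011], discard [11001], prepend 00000
= 000000101110011

Answer: 000000101110011 (371)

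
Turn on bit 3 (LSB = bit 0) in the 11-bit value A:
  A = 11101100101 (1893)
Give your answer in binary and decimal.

Mask = 1 << 3 = 00000001000
Bit 3 of A is 0, so OR-ing with the mask flips it to 1.
  11101100101
| 00000001000
-------------
  11101101101

Answer: 11101101101 (1901)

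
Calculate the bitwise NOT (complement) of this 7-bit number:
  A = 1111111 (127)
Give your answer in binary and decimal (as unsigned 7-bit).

Flip each bit (0->1, 1->0):
  1111111
  0000000

Answer: 0000000 (0)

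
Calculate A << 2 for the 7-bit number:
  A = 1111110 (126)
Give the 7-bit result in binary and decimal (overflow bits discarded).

Shift left by 2: drop the top 2 bit(s), append 2 zero(s) on the right.
  1111110  ->  discard [11], keep [11110], append 00
= 1111000

Answer: 1111000 (120)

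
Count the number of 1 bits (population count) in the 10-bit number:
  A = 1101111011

1101111011
1-bits at positions (from bit 0 = LSB): 0, 1, 3, 4, 5, 6, 8, 9
Count = 8

Answer: 8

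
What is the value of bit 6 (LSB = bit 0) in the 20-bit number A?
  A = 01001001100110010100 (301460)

Bit 6 is the 7th from the right.
  01001001100110010100
               ^
That bit is 0.

Answer: 0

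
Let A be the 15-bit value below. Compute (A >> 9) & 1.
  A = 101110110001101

Bit 9 is the 10th from the right.
  101110110001101
       ^
That bit is 0.

Answer: 0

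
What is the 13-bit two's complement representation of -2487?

1. Binary of +2487:  0100110110111
2. Invert bits:     1011001001000
3. Add 1:           1011001001001

Answer: 1011001001001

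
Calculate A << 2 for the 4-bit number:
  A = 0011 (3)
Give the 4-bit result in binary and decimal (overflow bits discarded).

Shift left by 2: drop the top 2 bit(s), append 2 zero(s) on the right.
  0011  ->  discard [00], keep [11], append 00
= 1100

Answer: 1100 (12)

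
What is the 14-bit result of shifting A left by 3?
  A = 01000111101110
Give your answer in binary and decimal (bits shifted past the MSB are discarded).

Shift left by 3: drop the top 3 bit(s), append 3 zero(s) on the right.
  01000111101110  ->  discard [010], keep [00111101110], append 000
= 00111101110000

Answer: 00111101110000 (3952)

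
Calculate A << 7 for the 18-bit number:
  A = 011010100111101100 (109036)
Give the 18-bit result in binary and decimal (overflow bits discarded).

Shift left by 7: drop the top 7 bit(s), append 7 zero(s) on the right.
  011010100111101100  ->  discard [0110101], keep [00111101100], append 0000000
= 001111011000000000

Answer: 001111011000000000 (62976)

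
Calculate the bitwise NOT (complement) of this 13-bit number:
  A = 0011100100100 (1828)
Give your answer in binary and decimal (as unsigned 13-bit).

Flip each bit (0->1, 1->0):
  0011100100100
  1100011011011

Answer: 1100011011011 (6363)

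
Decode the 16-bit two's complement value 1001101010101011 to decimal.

MSB is 1, so the value is negative. Find the magnitude:
1. Invert bits:  0110010101010100
2. Add 1:        0110010101010101  = 25941
3. Apply sign:   -25941

Answer: -25941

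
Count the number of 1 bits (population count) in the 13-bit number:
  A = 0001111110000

0001111110000
1-bits at positions (from bit 0 = LSB): 4, 5, 6, 7, 8, 9
Count = 6

Answer: 6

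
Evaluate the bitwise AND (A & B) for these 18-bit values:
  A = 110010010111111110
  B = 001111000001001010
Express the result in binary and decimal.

Apply & to each column (1 only where both bits are 1):
  110010010111111110
& 001111000001001010
--------------------
  000010000001001010

Answer: 000010000001001010 (8266)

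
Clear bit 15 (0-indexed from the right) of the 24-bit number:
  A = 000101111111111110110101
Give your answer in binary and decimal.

Mask = ~(1 << 15) = 111111110111111111111111
Bit 15 of A is 1, so AND-ing with the mask clears it to 0.
  000101111111111110110101
& 111111110111111111111111
--------------------------
  000101110111111110110101

Answer: 000101110111111110110101 (1540021)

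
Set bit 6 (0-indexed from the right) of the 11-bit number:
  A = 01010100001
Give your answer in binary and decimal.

Mask = 1 << 6 = 00001000000
Bit 6 of A is 0, so OR-ing with the mask flips it to 1.
  01010100001
| 00001000000
-------------
  01011100001

Answer: 01011100001 (737)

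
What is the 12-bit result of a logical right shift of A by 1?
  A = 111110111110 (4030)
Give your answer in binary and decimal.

Logical shift right by 1: drop the bottom 1 bit(s), prepend 1 zero(s) on the left.
  111110111110  ->  keep [11111011111], discard [0], prepend 0
= 011111011111

Answer: 011111011111 (2015)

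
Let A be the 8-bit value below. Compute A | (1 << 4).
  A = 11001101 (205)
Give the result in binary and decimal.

Mask = 1 << 4 = 00010000
Bit 4 of A is 0, so OR-ing with the mask flips it to 1.
  11001101
| 00010000
----------
  11011101

Answer: 11011101 (221)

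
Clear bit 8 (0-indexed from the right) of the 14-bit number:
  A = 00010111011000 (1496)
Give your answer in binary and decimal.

Mask = ~(1 << 8) = 11111011111111
Bit 8 of A is 1, so AND-ing with the mask clears it to 0.
  00010111011000
& 11111011111111
----------------
  00010011011000

Answer: 00010011011000 (1240)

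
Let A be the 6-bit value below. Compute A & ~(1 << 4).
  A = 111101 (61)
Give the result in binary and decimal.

Mask = ~(1 << 4) = 101111
Bit 4 of A is 1, so AND-ing with the mask clears it to 0.
  111101
& 101111
--------
  101101

Answer: 101101 (45)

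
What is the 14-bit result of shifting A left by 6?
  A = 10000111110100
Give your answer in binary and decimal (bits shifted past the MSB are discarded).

Shift left by 6: drop the top 6 bit(s), append 6 zero(s) on the right.
  10000111110100  ->  discard [100001], keep [11110100], append 000000
= 11110100000000

Answer: 11110100000000 (15616)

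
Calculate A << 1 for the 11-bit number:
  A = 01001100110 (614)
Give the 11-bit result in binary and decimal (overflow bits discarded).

Shift left by 1: drop the top 1 bit(s), append 1 zero(s) on the right.
  01001100110  ->  discard [0], keep [1001100110], append 0
= 10011001100

Answer: 10011001100 (1228)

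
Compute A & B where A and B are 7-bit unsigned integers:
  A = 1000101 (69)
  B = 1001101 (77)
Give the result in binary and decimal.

Apply & to each column (1 only where both bits are 1):
  1000101
& 1001101
---------
  1000101

Answer: 1000101 (69)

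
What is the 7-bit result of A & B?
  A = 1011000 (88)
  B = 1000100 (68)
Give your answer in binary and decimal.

Apply & to each column (1 only where both bits are 1):
  1011000
& 1000100
---------
  1000000

Answer: 1000000 (64)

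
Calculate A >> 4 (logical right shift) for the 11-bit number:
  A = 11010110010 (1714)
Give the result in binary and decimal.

Logical shift right by 4: drop the bottom 4 bit(s), prepend 4 zero(s) on the left.
  11010110010  ->  keep [1101011], discard [0010], prepend 0000
= 00001101011

Answer: 00001101011 (107)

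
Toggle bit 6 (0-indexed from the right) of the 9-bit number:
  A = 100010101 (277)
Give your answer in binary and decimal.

Mask = 1 << 6 = 001000000
Bit 6 of A is 0; XOR with the mask flips it to 1.
  100010101
^ 001000000
-----------
  101010101

Answer: 101010101 (341)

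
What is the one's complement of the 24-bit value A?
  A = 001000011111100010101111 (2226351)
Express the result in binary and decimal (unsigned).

Flip each bit (0->1, 1->0):
  001000011111100010101111
  110111100000011101010000

Answer: 110111100000011101010000 (14550864)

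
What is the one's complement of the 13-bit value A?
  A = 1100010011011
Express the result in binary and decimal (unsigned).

Flip each bit (0->1, 1->0):
  1100010011011
  0011101100100

Answer: 0011101100100 (1892)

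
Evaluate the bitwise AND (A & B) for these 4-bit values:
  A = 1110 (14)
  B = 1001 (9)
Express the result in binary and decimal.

Apply & to each column (1 only where both bits are 1):
  1110
& 1001
------
  1000

Answer: 1000 (8)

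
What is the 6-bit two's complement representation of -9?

1. Binary of +9:  001001
2. Invert bits:     110110
3. Add 1:           110111

Answer: 110111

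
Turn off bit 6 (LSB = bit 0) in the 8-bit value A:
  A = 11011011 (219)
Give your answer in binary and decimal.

Mask = ~(1 << 6) = 10111111
Bit 6 of A is 1, so AND-ing with the mask clears it to 0.
  11011011
& 10111111
----------
  10011011

Answer: 10011011 (155)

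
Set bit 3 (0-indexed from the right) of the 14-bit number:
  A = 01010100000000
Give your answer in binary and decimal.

Mask = 1 << 3 = 00000000001000
Bit 3 of A is 0, so OR-ing with the mask flips it to 1.
  01010100000000
| 00000000001000
----------------
  01010100001000

Answer: 01010100001000 (5384)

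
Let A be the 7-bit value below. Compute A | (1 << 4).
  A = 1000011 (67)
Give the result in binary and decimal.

Mask = 1 << 4 = 0010000
Bit 4 of A is 0, so OR-ing with the mask flips it to 1.
  1000011
| 0010000
---------
  1010011

Answer: 1010011 (83)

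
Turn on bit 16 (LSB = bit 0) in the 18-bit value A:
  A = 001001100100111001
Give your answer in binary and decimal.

Mask = 1 << 16 = 010000000000000000
Bit 16 of A is 0, so OR-ing with the mask flips it to 1.
  001001100100111001
| 010000000000000000
--------------------
  011001100100111001

Answer: 011001100100111001 (104761)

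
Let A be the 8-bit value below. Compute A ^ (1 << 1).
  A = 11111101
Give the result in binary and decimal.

Mask = 1 << 1 = 00000010
Bit 1 of A is 0; XOR with the mask flips it to 1.
  11111101
^ 00000010
----------
  11111111

Answer: 11111111 (255)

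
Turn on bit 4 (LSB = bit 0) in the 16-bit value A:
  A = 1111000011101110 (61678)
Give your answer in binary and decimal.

Mask = 1 << 4 = 0000000000010000
Bit 4 of A is 0, so OR-ing with the mask flips it to 1.
  1111000011101110
| 0000000000010000
------------------
  1111000011111110

Answer: 1111000011111110 (61694)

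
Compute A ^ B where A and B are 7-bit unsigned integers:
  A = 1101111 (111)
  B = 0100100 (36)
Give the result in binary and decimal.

Apply ^ to each column (1 where bits differ):
  1101111
^ 0100100
---------
  1001011

Answer: 1001011 (75)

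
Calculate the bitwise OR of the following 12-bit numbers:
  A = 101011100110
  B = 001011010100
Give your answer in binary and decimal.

Apply | to each column (1 where either bit is 1):
  101011100110
| 001011010100
--------------
  101011110110

Answer: 101011110110 (2806)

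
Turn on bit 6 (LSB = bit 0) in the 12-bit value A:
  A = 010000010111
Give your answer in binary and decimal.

Mask = 1 << 6 = 000001000000
Bit 6 of A is 0, so OR-ing with the mask flips it to 1.
  010000010111
| 000001000000
--------------
  010001010111

Answer: 010001010111 (1111)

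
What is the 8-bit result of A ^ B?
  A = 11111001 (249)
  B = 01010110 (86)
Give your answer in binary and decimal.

Apply ^ to each column (1 where bits differ):
  11111001
^ 01010110
----------
  10101111

Answer: 10101111 (175)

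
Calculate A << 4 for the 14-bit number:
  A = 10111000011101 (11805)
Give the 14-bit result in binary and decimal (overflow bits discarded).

Shift left by 4: drop the top 4 bit(s), append 4 zero(s) on the right.
  10111000011101  ->  discard [1011], keep [1000011101], append 0000
= 10000111010000

Answer: 10000111010000 (8656)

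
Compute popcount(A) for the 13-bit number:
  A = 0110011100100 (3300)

0110011100100
1-bits at positions (from bit 0 = LSB): 2, 5, 6, 7, 10, 11
Count = 6

Answer: 6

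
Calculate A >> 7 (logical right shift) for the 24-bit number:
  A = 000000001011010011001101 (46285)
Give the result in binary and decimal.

Logical shift right by 7: drop the bottom 7 bit(s), prepend 7 zero(s) on the left.
  000000001011010011001101  ->  keep [00000000101101001], discard [1001101], prepend 0000000
= 000000000000000101101001

Answer: 000000000000000101101001 (361)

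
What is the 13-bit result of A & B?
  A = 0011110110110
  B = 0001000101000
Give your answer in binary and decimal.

Apply & to each column (1 only where both bits are 1):
  0011110110110
& 0001000101000
---------------
  0001000100000

Answer: 0001000100000 (544)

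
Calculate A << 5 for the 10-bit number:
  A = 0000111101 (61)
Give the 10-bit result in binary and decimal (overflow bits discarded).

Shift left by 5: drop the top 5 bit(s), append 5 zero(s) on the right.
  0000111101  ->  discard [00001], keep [11101], append 00000
= 1110100000

Answer: 1110100000 (928)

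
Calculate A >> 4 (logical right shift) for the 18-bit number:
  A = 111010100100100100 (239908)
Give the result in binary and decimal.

Logical shift right by 4: drop the bottom 4 bit(s), prepend 4 zero(s) on the left.
  111010100100100100  ->  keep [11101010010010], discard [0100], prepend 0000
= 000011101010010010

Answer: 000011101010010010 (14994)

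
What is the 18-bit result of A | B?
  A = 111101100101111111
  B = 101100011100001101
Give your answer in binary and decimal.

Apply | to each column (1 where either bit is 1):
  111101100101111111
| 101100011100001101
--------------------
  111101111101111111

Answer: 111101111101111111 (253823)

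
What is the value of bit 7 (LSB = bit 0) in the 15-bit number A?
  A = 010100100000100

Bit 7 is the 8th from the right.
  010100100000100
         ^
That bit is 0.

Answer: 0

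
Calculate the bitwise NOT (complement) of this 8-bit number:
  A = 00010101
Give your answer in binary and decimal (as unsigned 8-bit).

Flip each bit (0->1, 1->0):
  00010101
  11101010

Answer: 11101010 (234)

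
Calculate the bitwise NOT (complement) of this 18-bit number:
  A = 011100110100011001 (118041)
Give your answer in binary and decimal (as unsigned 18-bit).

Flip each bit (0->1, 1->0):
  011100110100011001
  100011001011100110

Answer: 100011001011100110 (144102)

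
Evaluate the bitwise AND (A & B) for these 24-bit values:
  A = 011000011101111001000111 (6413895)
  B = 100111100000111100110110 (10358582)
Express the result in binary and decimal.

Apply & to each column (1 only where both bits are 1):
  011000011101111001000111
& 100111100000111100110110
--------------------------
  000000000000111000000110

Answer: 000000000000111000000110 (3590)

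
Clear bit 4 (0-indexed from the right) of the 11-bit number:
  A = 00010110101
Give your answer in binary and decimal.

Mask = ~(1 << 4) = 11111101111
Bit 4 of A is 1, so AND-ing with the mask clears it to 0.
  00010110101
& 11111101111
-------------
  00010100101

Answer: 00010100101 (165)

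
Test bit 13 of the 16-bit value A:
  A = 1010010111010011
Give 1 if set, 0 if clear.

Bit 13 is the 14th from the right.
  1010010111010011
    ^
That bit is 1.

Answer: 1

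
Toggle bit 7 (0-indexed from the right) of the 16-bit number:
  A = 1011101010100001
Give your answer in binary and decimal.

Mask = 1 << 7 = 0000000010000000
Bit 7 of A is 1; XOR with the mask flips it to 0.
  1011101010100001
^ 0000000010000000
------------------
  1011101000100001

Answer: 1011101000100001 (47649)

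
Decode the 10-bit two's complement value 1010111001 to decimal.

MSB is 1, so the value is negative. Find the magnitude:
1. Invert bits:  0101000110
2. Add 1:        0101000111  = 327
3. Apply sign:   -327

Answer: -327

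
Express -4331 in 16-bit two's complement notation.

1. Binary of +4331:  0001000011101011
2. Invert bits:     1110111100010100
3. Add 1:           1110111100010101

Answer: 1110111100010101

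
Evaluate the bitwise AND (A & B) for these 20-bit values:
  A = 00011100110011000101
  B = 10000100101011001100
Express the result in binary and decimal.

Apply & to each column (1 only where both bits are 1):
  00011100110011000101
& 10000100101011001100
----------------------
  00000100100011000100

Answer: 00000100100011000100 (18628)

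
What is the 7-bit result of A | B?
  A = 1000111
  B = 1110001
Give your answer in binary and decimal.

Apply | to each column (1 where either bit is 1):
  1000111
| 1110001
---------
  1110111

Answer: 1110111 (119)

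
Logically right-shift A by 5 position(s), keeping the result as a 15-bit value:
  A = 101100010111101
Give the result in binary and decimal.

Logical shift right by 5: drop the bottom 5 bit(s), prepend 5 zero(s) on the left.
  101100010111101  ->  keep [1011000101], discard [11101], prepend 00000
= 000001011000101

Answer: 000001011000101 (709)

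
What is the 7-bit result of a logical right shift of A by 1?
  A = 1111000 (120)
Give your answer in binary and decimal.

Logical shift right by 1: drop the bottom 1 bit(s), prepend 1 zero(s) on the left.
  1111000  ->  keep [111100], discard [0], prepend 0
= 0111100

Answer: 0111100 (60)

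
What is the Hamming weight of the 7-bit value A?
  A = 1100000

1100000
1-bits at positions (from bit 0 = LSB): 5, 6
Count = 2

Answer: 2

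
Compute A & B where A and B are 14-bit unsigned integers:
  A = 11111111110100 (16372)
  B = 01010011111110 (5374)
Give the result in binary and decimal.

Apply & to each column (1 only where both bits are 1):
  11111111110100
& 01010011111110
----------------
  01010011110100

Answer: 01010011110100 (5364)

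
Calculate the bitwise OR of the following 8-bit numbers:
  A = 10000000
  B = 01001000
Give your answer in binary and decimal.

Apply | to each column (1 where either bit is 1):
  10000000
| 01001000
----------
  11001000

Answer: 11001000 (200)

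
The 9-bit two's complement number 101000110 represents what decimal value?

MSB is 1, so the value is negative. Find the magnitude:
1. Invert bits:  010111001
2. Add 1:        010111010  = 186
3. Apply sign:   -186

Answer: -186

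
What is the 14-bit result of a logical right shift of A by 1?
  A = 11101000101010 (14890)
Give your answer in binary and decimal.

Logical shift right by 1: drop the bottom 1 bit(s), prepend 1 zero(s) on the left.
  11101000101010  ->  keep [1110100010101], discard [0], prepend 0
= 01110100010101

Answer: 01110100010101 (7445)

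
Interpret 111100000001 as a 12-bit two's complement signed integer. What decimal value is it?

MSB is 1, so the value is negative. Find the magnitude:
1. Invert bits:  000011111110
2. Add 1:        000011111111  = 255
3. Apply sign:   -255

Answer: -255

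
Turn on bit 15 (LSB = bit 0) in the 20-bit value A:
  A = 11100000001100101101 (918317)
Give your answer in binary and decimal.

Mask = 1 << 15 = 00001000000000000000
Bit 15 of A is 0, so OR-ing with the mask flips it to 1.
  11100000001100101101
| 00001000000000000000
----------------------
  11101000001100101101

Answer: 11101000001100101101 (951085)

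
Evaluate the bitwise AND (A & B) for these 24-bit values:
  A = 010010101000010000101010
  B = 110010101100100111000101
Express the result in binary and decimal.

Apply & to each column (1 only where both bits are 1):
  010010101000010000101010
& 110010101100100111000101
--------------------------
  010010101000000000000000

Answer: 010010101000000000000000 (4882432)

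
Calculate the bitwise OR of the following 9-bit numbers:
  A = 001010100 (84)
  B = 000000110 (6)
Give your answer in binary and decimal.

Apply | to each column (1 where either bit is 1):
  001010100
| 000000110
-----------
  001010110

Answer: 001010110 (86)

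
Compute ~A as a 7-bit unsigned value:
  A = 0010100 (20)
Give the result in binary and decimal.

Flip each bit (0->1, 1->0):
  0010100
  1101011

Answer: 1101011 (107)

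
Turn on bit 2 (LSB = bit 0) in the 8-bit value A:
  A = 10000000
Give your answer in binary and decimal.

Mask = 1 << 2 = 00000100
Bit 2 of A is 0, so OR-ing with the mask flips it to 1.
  10000000
| 00000100
----------
  10000100

Answer: 10000100 (132)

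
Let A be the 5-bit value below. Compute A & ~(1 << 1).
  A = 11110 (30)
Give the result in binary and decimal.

Mask = ~(1 << 1) = 11101
Bit 1 of A is 1, so AND-ing with the mask clears it to 0.
  11110
& 11101
-------
  11100

Answer: 11100 (28)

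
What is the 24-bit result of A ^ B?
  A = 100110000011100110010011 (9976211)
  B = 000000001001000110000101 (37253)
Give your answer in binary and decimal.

Apply ^ to each column (1 where bits differ):
  100110000011100110010011
^ 000000001001000110000101
--------------------------
  100110001010100000010110

Answer: 100110001010100000010110 (10004502)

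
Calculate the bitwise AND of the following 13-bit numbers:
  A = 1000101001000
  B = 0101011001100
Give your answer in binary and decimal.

Apply & to each column (1 only where both bits are 1):
  1000101001000
& 0101011001100
---------------
  0000001001000

Answer: 0000001001000 (72)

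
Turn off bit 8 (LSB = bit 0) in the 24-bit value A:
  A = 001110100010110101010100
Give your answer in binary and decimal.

Mask = ~(1 << 8) = 111111111111111011111111
Bit 8 of A is 1, so AND-ing with the mask clears it to 0.
  001110100010110101010100
& 111111111111111011111111
--------------------------
  001110100010110001010100

Answer: 001110100010110001010100 (3812436)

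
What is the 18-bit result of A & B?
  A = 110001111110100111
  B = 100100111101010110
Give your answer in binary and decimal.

Apply & to each column (1 only where both bits are 1):
  110001111110100111
& 100100111101010110
--------------------
  100000111100000110

Answer: 100000111100000110 (134918)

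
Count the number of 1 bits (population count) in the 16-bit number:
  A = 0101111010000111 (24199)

0101111010000111
1-bits at positions (from bit 0 = LSB): 0, 1, 2, 7, 9, 10, 11, 12, 14
Count = 9

Answer: 9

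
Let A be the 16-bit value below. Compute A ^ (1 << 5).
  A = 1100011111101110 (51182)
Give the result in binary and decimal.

Mask = 1 << 5 = 0000000000100000
Bit 5 of A is 1; XOR with the mask flips it to 0.
  1100011111101110
^ 0000000000100000
------------------
  1100011111001110

Answer: 1100011111001110 (51150)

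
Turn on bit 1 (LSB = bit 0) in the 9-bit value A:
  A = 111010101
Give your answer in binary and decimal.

Mask = 1 << 1 = 000000010
Bit 1 of A is 0, so OR-ing with the mask flips it to 1.
  111010101
| 000000010
-----------
  111010111

Answer: 111010111 (471)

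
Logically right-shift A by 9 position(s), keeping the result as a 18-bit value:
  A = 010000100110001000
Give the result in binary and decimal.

Logical shift right by 9: drop the bottom 9 bit(s), prepend 9 zero(s) on the left.
  010000100110001000  ->  keep [010000100], discard [110001000], prepend 000000000
= 000000000010000100

Answer: 000000000010000100 (132)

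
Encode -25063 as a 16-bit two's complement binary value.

1. Binary of +25063:  0110000111100111
2. Invert bits:     1001111000011000
3. Add 1:           1001111000011001

Answer: 1001111000011001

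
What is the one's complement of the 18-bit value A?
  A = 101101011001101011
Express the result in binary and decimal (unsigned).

Flip each bit (0->1, 1->0):
  101101011001101011
  010010100110010100

Answer: 010010100110010100 (76180)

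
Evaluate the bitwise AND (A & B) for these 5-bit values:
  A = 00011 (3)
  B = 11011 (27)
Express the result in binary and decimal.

Apply & to each column (1 only where both bits are 1):
  00011
& 11011
-------
  00011

Answer: 00011 (3)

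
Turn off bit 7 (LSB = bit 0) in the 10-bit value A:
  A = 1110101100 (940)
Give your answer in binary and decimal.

Mask = ~(1 << 7) = 1101111111
Bit 7 of A is 1, so AND-ing with the mask clears it to 0.
  1110101100
& 1101111111
------------
  1100101100

Answer: 1100101100 (812)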